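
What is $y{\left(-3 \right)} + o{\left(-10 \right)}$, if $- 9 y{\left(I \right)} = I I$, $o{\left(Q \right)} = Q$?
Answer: $-11$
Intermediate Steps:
$y{\left(I \right)} = - \frac{I^{2}}{9}$ ($y{\left(I \right)} = - \frac{I I}{9} = - \frac{I^{2}}{9}$)
$y{\left(-3 \right)} + o{\left(-10 \right)} = - \frac{\left(-3\right)^{2}}{9} - 10 = \left(- \frac{1}{9}\right) 9 - 10 = -1 - 10 = -11$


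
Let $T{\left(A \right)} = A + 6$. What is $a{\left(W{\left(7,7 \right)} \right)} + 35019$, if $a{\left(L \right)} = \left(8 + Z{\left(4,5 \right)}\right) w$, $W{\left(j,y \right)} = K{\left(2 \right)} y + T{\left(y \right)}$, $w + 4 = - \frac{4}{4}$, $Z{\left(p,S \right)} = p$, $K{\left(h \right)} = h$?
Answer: $34959$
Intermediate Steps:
$T{\left(A \right)} = 6 + A$
$w = -5$ ($w = -4 - \frac{4}{4} = -4 - 1 = -5$)
$W{\left(j,y \right)} = 6 + 3 y$ ($W{\left(j,y \right)} = 2 y + \left(6 + y\right) = 6 + 3 y$)
$a{\left(L \right)} = -60$ ($a{\left(L \right)} = \left(8 + 4\right) \left(-5\right) = 12 \left(-5\right) = -60$)
$a{\left(W{\left(7,7 \right)} \right)} + 35019 = -60 + 35019 = 34959$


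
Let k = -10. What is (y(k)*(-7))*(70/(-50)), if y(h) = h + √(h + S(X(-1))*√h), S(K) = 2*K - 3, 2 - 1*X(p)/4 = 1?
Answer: -98 + 49*√(-10 + 5*I*√10)/5 ≈ -77.551 + 37.129*I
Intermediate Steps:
X(p) = 4 (X(p) = 8 - 4*1 = 8 - 4 = 4)
S(K) = -3 + 2*K
y(h) = h + √(h + 5*√h) (y(h) = h + √(h + (-3 + 2*4)*√h) = h + √(h + (-3 + 8)*√h) = h + √(h + 5*√h))
(y(k)*(-7))*(70/(-50)) = ((-10 + √(-10 + 5*√(-10)))*(-7))*(70/(-50)) = ((-10 + √(-10 + 5*(I*√10)))*(-7))*(70*(-1/50)) = ((-10 + √(-10 + 5*I*√10))*(-7))*(-7/5) = (70 - 7*√(-10 + 5*I*√10))*(-7/5) = -98 + 49*√(-10 + 5*I*√10)/5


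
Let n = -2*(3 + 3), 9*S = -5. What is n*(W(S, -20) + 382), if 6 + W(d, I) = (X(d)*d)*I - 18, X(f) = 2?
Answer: -13688/3 ≈ -4562.7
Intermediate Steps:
S = -5/9 (S = (⅑)*(-5) = -5/9 ≈ -0.55556)
n = -12 (n = -2*6 = -12)
W(d, I) = -24 + 2*I*d (W(d, I) = -6 + ((2*d)*I - 18) = -6 + (2*I*d - 18) = -6 + (-18 + 2*I*d) = -24 + 2*I*d)
n*(W(S, -20) + 382) = -12*((-24 + 2*(-20)*(-5/9)) + 382) = -12*((-24 + 200/9) + 382) = -12*(-16/9 + 382) = -12*3422/9 = -13688/3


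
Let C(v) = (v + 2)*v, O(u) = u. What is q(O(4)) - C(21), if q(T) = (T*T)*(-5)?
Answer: -563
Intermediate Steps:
C(v) = v*(2 + v) (C(v) = (2 + v)*v = v*(2 + v))
q(T) = -5*T² (q(T) = T²*(-5) = -5*T²)
q(O(4)) - C(21) = -5*4² - 21*(2 + 21) = -5*16 - 21*23 = -80 - 1*483 = -80 - 483 = -563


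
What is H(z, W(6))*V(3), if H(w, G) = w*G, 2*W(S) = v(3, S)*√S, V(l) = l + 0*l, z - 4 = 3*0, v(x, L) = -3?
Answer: -18*√6 ≈ -44.091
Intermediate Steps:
z = 4 (z = 4 + 3*0 = 4 + 0 = 4)
V(l) = l (V(l) = l + 0 = l)
W(S) = -3*√S/2 (W(S) = (-3*√S)/2 = -3*√S/2)
H(w, G) = G*w
H(z, W(6))*V(3) = (-3*√6/2*4)*3 = -6*√6*3 = -18*√6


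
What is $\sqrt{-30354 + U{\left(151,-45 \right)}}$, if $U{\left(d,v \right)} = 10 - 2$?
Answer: $i \sqrt{30346} \approx 174.2 i$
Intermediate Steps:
$U{\left(d,v \right)} = 8$ ($U{\left(d,v \right)} = 10 - 2 = 8$)
$\sqrt{-30354 + U{\left(151,-45 \right)}} = \sqrt{-30354 + 8} = \sqrt{-30346} = i \sqrt{30346}$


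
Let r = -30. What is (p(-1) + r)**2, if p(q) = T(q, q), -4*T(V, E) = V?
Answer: 14161/16 ≈ 885.06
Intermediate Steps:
T(V, E) = -V/4
p(q) = -q/4
(p(-1) + r)**2 = (-1/4*(-1) - 30)**2 = (1/4 - 30)**2 = (-119/4)**2 = 14161/16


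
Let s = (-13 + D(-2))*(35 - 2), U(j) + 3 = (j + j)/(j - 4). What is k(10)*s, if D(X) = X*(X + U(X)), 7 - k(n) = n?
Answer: 429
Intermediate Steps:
U(j) = -3 + 2*j/(-4 + j) (U(j) = -3 + (j + j)/(j - 4) = -3 + (2*j)/(-4 + j) = -3 + 2*j/(-4 + j))
k(n) = 7 - n
D(X) = X*(X + (12 - X)/(-4 + X))
s = -143 (s = (-13 - 2*(12 - 1*(-2) - 2*(-4 - 2))/(-4 - 2))*(35 - 2) = (-13 - 2*(12 + 2 - 2*(-6))/(-6))*33 = (-13 - 2*(-⅙)*(12 + 2 + 12))*33 = (-13 - 2*(-⅙)*26)*33 = (-13 + 26/3)*33 = -13/3*33 = -143)
k(10)*s = (7 - 1*10)*(-143) = (7 - 10)*(-143) = -3*(-143) = 429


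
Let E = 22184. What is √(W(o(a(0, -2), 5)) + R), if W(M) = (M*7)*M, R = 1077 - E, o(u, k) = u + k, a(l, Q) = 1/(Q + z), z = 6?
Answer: 5*I*√13385/4 ≈ 144.62*I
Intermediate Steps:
a(l, Q) = 1/(6 + Q) (a(l, Q) = 1/(Q + 6) = 1/(6 + Q))
o(u, k) = k + u
R = -21107 (R = 1077 - 1*22184 = 1077 - 22184 = -21107)
W(M) = 7*M² (W(M) = (7*M)*M = 7*M²)
√(W(o(a(0, -2), 5)) + R) = √(7*(5 + 1/(6 - 2))² - 21107) = √(7*(5 + 1/4)² - 21107) = √(7*(5 + ¼)² - 21107) = √(7*(21/4)² - 21107) = √(7*(441/16) - 21107) = √(3087/16 - 21107) = √(-334625/16) = 5*I*√13385/4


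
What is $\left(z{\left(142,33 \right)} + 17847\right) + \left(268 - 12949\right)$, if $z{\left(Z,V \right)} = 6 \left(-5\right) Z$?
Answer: $906$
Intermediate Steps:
$z{\left(Z,V \right)} = - 30 Z$
$\left(z{\left(142,33 \right)} + 17847\right) + \left(268 - 12949\right) = \left(\left(-30\right) 142 + 17847\right) + \left(268 - 12949\right) = \left(-4260 + 17847\right) + \left(268 - 12949\right) = 13587 - 12681 = 906$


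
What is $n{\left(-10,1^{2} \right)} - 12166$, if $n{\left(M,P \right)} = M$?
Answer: $-12176$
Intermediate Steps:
$n{\left(-10,1^{2} \right)} - 12166 = -10 - 12166 = -12176$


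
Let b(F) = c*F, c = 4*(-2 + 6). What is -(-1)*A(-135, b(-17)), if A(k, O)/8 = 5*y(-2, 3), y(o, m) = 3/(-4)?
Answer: -30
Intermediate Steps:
c = 16 (c = 4*4 = 16)
b(F) = 16*F
y(o, m) = -3/4 (y(o, m) = 3*(-1/4) = -3/4)
A(k, O) = -30 (A(k, O) = 8*(5*(-3/4)) = 8*(-15/4) = -30)
-(-1)*A(-135, b(-17)) = -(-1)*(-30) = -1*30 = -30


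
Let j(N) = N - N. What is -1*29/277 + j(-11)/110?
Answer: -29/277 ≈ -0.10469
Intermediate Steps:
j(N) = 0
-1*29/277 + j(-11)/110 = -1*29/277 + 0/110 = -29*1/277 + 0*(1/110) = -29/277 + 0 = -29/277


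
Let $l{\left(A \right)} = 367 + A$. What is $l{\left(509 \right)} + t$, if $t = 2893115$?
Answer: $2893991$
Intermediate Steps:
$l{\left(509 \right)} + t = \left(367 + 509\right) + 2893115 = 876 + 2893115 = 2893991$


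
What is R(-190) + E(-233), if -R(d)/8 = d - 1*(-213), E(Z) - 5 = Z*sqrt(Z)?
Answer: -179 - 233*I*sqrt(233) ≈ -179.0 - 3556.6*I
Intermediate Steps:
E(Z) = 5 + Z**(3/2) (E(Z) = 5 + Z*sqrt(Z) = 5 + Z**(3/2))
R(d) = -1704 - 8*d (R(d) = -8*(d - 1*(-213)) = -8*(d + 213) = -8*(213 + d) = -1704 - 8*d)
R(-190) + E(-233) = (-1704 - 8*(-190)) + (5 + (-233)**(3/2)) = (-1704 + 1520) + (5 - 233*I*sqrt(233)) = -184 + (5 - 233*I*sqrt(233)) = -179 - 233*I*sqrt(233)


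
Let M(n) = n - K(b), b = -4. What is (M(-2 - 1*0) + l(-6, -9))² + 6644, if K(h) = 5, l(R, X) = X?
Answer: 6900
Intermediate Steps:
M(n) = -5 + n (M(n) = n - 1*5 = n - 5 = -5 + n)
(M(-2 - 1*0) + l(-6, -9))² + 6644 = ((-5 + (-2 - 1*0)) - 9)² + 6644 = ((-5 + (-2 + 0)) - 9)² + 6644 = ((-5 - 2) - 9)² + 6644 = (-7 - 9)² + 6644 = (-16)² + 6644 = 256 + 6644 = 6900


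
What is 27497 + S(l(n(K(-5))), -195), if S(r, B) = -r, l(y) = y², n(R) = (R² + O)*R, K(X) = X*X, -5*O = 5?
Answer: -243332503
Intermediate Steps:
O = -1 (O = -⅕*5 = -1)
K(X) = X²
n(R) = R*(-1 + R²) (n(R) = (R² - 1)*R = (-1 + R²)*R = R*(-1 + R²))
27497 + S(l(n(K(-5))), -195) = 27497 - (((-5)²)³ - 1*(-5)²)² = 27497 - (25³ - 1*25)² = 27497 - (15625 - 25)² = 27497 - 1*15600² = 27497 - 1*243360000 = 27497 - 243360000 = -243332503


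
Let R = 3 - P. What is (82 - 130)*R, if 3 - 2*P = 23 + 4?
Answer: -720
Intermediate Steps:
P = -12 (P = 3/2 - (23 + 4)/2 = 3/2 - ½*27 = 3/2 - 27/2 = -12)
R = 15 (R = 3 - 1*(-12) = 3 + 12 = 15)
(82 - 130)*R = (82 - 130)*15 = -48*15 = -720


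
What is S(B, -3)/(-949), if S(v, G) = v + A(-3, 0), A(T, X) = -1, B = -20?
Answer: 21/949 ≈ 0.022129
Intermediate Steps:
S(v, G) = -1 + v (S(v, G) = v - 1 = -1 + v)
S(B, -3)/(-949) = (-1 - 20)/(-949) = -21*(-1/949) = 21/949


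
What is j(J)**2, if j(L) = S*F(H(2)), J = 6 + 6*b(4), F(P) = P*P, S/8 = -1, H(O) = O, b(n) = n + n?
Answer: 1024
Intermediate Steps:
b(n) = 2*n
S = -8 (S = 8*(-1) = -8)
F(P) = P**2
J = 54 (J = 6 + 6*(2*4) = 6 + 6*8 = 6 + 48 = 54)
j(L) = -32 (j(L) = -8*2**2 = -8*4 = -32)
j(J)**2 = (-32)**2 = 1024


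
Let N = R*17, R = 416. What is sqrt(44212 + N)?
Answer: 2*sqrt(12821) ≈ 226.46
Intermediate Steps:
N = 7072 (N = 416*17 = 7072)
sqrt(44212 + N) = sqrt(44212 + 7072) = sqrt(51284) = 2*sqrt(12821)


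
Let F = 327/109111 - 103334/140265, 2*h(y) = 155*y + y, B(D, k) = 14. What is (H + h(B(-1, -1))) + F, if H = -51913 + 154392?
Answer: 1585086419206546/15304454415 ≈ 1.0357e+5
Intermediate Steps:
h(y) = 78*y (h(y) = (155*y + y)/2 = (156*y)/2 = 78*y)
F = -11229009419/15304454415 (F = 327*(1/109111) - 103334*1/140265 = 327/109111 - 103334/140265 = -11229009419/15304454415 ≈ -0.73371)
H = 102479
(H + h(B(-1, -1))) + F = (102479 + 78*14) - 11229009419/15304454415 = (102479 + 1092) - 11229009419/15304454415 = 103571 - 11229009419/15304454415 = 1585086419206546/15304454415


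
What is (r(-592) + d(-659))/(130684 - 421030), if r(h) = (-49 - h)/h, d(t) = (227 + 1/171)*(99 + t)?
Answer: 12869036213/29392306272 ≈ 0.43784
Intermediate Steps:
d(t) = 426998/19 + 38818*t/171 (d(t) = (227 + 1/171)*(99 + t) = 38818*(99 + t)/171 = 426998/19 + 38818*t/171)
r(h) = (-49 - h)/h
(r(-592) + d(-659))/(130684 - 421030) = ((-49 - 1*(-592))/(-592) + (426998/19 + (38818/171)*(-659)))/(130684 - 421030) = (-(-49 + 592)/592 + (426998/19 - 25581062/171))/(-290346) = (-1/592*543 - 21738080/171)*(-1/290346) = (-543/592 - 21738080/171)*(-1/290346) = -12869036213/101232*(-1/290346) = 12869036213/29392306272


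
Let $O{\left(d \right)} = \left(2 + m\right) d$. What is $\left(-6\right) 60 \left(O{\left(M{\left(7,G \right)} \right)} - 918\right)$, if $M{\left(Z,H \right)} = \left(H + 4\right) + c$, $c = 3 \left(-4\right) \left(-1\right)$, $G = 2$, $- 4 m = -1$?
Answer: $315900$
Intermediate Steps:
$m = \frac{1}{4}$ ($m = \left(- \frac{1}{4}\right) \left(-1\right) = \frac{1}{4} \approx 0.25$)
$c = 12$ ($c = \left(-12\right) \left(-1\right) = 12$)
$M{\left(Z,H \right)} = 16 + H$ ($M{\left(Z,H \right)} = \left(H + 4\right) + 12 = \left(4 + H\right) + 12 = 16 + H$)
$O{\left(d \right)} = \frac{9 d}{4}$ ($O{\left(d \right)} = \left(2 + \frac{1}{4}\right) d = \frac{9 d}{4}$)
$\left(-6\right) 60 \left(O{\left(M{\left(7,G \right)} \right)} - 918\right) = \left(-6\right) 60 \left(\frac{9 \left(16 + 2\right)}{4} - 918\right) = - 360 \left(\frac{9}{4} \cdot 18 - 918\right) = - 360 \left(\frac{81}{2} - 918\right) = \left(-360\right) \left(- \frac{1755}{2}\right) = 315900$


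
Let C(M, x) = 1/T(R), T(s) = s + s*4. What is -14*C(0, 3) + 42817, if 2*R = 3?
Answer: 642227/15 ≈ 42815.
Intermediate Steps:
R = 3/2 (R = (1/2)*3 = 3/2 ≈ 1.5000)
T(s) = 5*s (T(s) = s + 4*s = 5*s)
C(M, x) = 2/15 (C(M, x) = 1/(5*(3/2)) = 1/(15/2) = 2/15)
-14*C(0, 3) + 42817 = -14*2/15 + 42817 = -28/15 + 42817 = 642227/15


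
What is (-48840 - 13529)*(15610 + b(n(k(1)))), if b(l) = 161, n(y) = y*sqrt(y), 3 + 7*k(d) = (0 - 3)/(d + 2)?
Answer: -983621499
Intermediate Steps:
k(d) = -3/7 - 3/(7*(2 + d)) (k(d) = -3/7 + ((0 - 3)/(d + 2))/7 = -3/7 + (-3/(2 + d))/7 = -3/7 - 3/(7*(2 + d)))
n(y) = y**(3/2)
(-48840 - 13529)*(15610 + b(n(k(1)))) = (-48840 - 13529)*(15610 + 161) = -62369*15771 = -983621499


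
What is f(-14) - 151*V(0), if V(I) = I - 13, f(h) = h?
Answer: 1949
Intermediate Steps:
V(I) = -13 + I
f(-14) - 151*V(0) = -14 - 151*(-13 + 0) = -14 - 151*(-13) = -14 + 1963 = 1949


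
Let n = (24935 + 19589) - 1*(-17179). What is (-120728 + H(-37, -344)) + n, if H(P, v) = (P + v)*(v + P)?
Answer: 86136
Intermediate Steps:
n = 61703 (n = 44524 + 17179 = 61703)
H(P, v) = (P + v)**2 (H(P, v) = (P + v)*(P + v) = (P + v)**2)
(-120728 + H(-37, -344)) + n = (-120728 + (-37 - 344)**2) + 61703 = (-120728 + (-381)**2) + 61703 = (-120728 + 145161) + 61703 = 24433 + 61703 = 86136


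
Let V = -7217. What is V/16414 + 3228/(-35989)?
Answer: -10783345/20369774 ≈ -0.52938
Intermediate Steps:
V/16414 + 3228/(-35989) = -7217/16414 + 3228/(-35989) = -7217*1/16414 + 3228*(-1/35989) = -7217/16414 - 3228/35989 = -10783345/20369774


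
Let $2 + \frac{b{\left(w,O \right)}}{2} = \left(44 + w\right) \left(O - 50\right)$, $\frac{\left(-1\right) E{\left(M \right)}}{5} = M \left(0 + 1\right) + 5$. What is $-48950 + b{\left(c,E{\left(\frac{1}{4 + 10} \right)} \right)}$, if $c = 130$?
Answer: $- \frac{526248}{7} \approx -75178.0$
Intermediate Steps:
$E{\left(M \right)} = -25 - 5 M$ ($E{\left(M \right)} = - 5 \left(M \left(0 + 1\right) + 5\right) = - 5 \left(M 1 + 5\right) = - 5 \left(M + 5\right) = - 5 \left(5 + M\right) = -25 - 5 M$)
$b{\left(w,O \right)} = -4 + 2 \left(-50 + O\right) \left(44 + w\right)$ ($b{\left(w,O \right)} = -4 + 2 \left(44 + w\right) \left(O - 50\right) = -4 + 2 \left(44 + w\right) \left(-50 + O\right) = -4 + 2 \left(-50 + O\right) \left(44 + w\right)$)
$-48950 + b{\left(c,E{\left(\frac{1}{4 + 10} \right)} \right)} = -48950 + \left(-4404 - 13000 + 88 \left(-25 - \frac{5}{4 + 10}\right) + 2 \left(-25 - \frac{5}{4 + 10}\right) 130\right) = -48950 + \left(-4404 - 13000 + 88 \left(-25 - \frac{5}{14}\right) + 2 \left(-25 - \frac{5}{14}\right) 130\right) = -48950 + \left(-4404 - 13000 + 88 \left(- \frac{355}{14}\right) + 2 \left(- \frac{355}{14}\right) 130\right) = -48950 - \frac{183598}{7} = - \frac{526248}{7}$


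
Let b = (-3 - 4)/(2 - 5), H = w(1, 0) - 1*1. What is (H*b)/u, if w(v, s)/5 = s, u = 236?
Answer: -7/708 ≈ -0.0098870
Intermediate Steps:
w(v, s) = 5*s
H = -1 (H = 5*0 - 1*1 = 0 - 1 = -1)
b = 7/3 (b = -7/(-3) = -7*(-⅓) = 7/3 ≈ 2.3333)
(H*b)/u = -1*7/3/236 = -7/3*1/236 = -7/708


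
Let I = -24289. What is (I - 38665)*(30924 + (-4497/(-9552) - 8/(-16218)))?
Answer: -25132516524851467/12909528 ≈ -1.9468e+9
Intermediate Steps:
(I - 38665)*(30924 + (-4497/(-9552) - 8/(-16218))) = (-24289 - 38665)*(30924 + (-4497/(-9552) - 8/(-16218))) = -62954*(30924 + (-4497*(-1/9552) - 8*(-1/16218))) = -62954*(30924 + (1499/3184 + 4/8109)) = -62954*(30924 + 12168127/25819056) = -62954*798440655871/25819056 = -25132516524851467/12909528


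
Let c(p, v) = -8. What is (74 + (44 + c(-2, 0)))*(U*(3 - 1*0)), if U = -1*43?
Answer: -14190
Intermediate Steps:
U = -43
(74 + (44 + c(-2, 0)))*(U*(3 - 1*0)) = (74 + (44 - 8))*(-43*(3 - 1*0)) = (74 + 36)*(-43*(3 + 0)) = 110*(-43*3) = 110*(-129) = -14190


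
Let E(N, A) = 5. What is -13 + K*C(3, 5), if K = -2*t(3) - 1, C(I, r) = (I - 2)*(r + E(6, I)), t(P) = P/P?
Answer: -43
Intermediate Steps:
t(P) = 1
C(I, r) = (-2 + I)*(5 + r) (C(I, r) = (I - 2)*(r + 5) = (-2 + I)*(5 + r))
K = -3 (K = -2*1 - 1 = -2 - 1 = -3)
-13 + K*C(3, 5) = -13 - 3*(-10 - 2*5 + 5*3 + 3*5) = -13 - 3*(-10 - 10 + 15 + 15) = -13 - 3*10 = -13 - 30 = -43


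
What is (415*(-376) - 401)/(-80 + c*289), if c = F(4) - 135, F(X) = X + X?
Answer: 52147/12261 ≈ 4.2531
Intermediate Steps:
F(X) = 2*X
c = -127 (c = 2*4 - 135 = 8 - 135 = -127)
(415*(-376) - 401)/(-80 + c*289) = (415*(-376) - 401)/(-80 - 127*289) = (-156040 - 401)/(-80 - 36703) = -156441/(-36783) = -156441*(-1/36783) = 52147/12261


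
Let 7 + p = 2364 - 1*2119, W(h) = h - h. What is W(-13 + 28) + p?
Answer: 238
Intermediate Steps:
W(h) = 0
p = 238 (p = -7 + (2364 - 1*2119) = -7 + (2364 - 2119) = -7 + 245 = 238)
W(-13 + 28) + p = 0 + 238 = 238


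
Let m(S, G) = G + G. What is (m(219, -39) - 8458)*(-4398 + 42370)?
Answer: -324128992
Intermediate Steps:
m(S, G) = 2*G
(m(219, -39) - 8458)*(-4398 + 42370) = (2*(-39) - 8458)*(-4398 + 42370) = (-78 - 8458)*37972 = -8536*37972 = -324128992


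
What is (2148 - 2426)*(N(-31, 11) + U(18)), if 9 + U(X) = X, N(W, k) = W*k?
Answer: 92296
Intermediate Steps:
U(X) = -9 + X
(2148 - 2426)*(N(-31, 11) + U(18)) = (2148 - 2426)*(-31*11 + (-9 + 18)) = -278*(-341 + 9) = -278*(-332) = 92296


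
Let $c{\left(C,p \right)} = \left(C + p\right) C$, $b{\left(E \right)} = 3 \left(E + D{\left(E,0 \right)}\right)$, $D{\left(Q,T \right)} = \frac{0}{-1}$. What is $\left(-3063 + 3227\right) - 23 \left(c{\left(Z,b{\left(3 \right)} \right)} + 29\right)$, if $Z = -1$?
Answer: $-319$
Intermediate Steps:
$D{\left(Q,T \right)} = 0$ ($D{\left(Q,T \right)} = 0 \left(-1\right) = 0$)
$b{\left(E \right)} = 3 E$ ($b{\left(E \right)} = 3 \left(E + 0\right) = 3 E$)
$c{\left(C,p \right)} = C \left(C + p\right)$
$\left(-3063 + 3227\right) - 23 \left(c{\left(Z,b{\left(3 \right)} \right)} + 29\right) = \left(-3063 + 3227\right) - 23 \left(- (-1 + 3 \cdot 3) + 29\right) = 164 - 23 \left(- (-1 + 9) + 29\right) = 164 - 23 \left(\left(-1\right) 8 + 29\right) = 164 - 23 \left(-8 + 29\right) = 164 - 483 = -319$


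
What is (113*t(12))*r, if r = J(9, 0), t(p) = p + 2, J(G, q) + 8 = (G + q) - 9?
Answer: -12656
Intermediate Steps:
J(G, q) = -17 + G + q (J(G, q) = -8 + ((G + q) - 9) = -8 + (-9 + G + q) = -17 + G + q)
t(p) = 2 + p
r = -8 (r = -17 + 9 + 0 = -8)
(113*t(12))*r = (113*(2 + 12))*(-8) = (113*14)*(-8) = 1582*(-8) = -12656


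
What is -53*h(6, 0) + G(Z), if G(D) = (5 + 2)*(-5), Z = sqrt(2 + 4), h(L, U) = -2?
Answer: 71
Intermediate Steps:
Z = sqrt(6) ≈ 2.4495
G(D) = -35 (G(D) = 7*(-5) = -35)
-53*h(6, 0) + G(Z) = -53*(-2) - 35 = 106 - 35 = 71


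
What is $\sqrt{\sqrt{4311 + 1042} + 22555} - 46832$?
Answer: $-46832 + \sqrt{22555 + \sqrt{5353}} \approx -46682.0$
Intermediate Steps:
$\sqrt{\sqrt{4311 + 1042} + 22555} - 46832 = \sqrt{\sqrt{5353} + 22555} - 46832 = \sqrt{22555 + \sqrt{5353}} - 46832 = -46832 + \sqrt{22555 + \sqrt{5353}}$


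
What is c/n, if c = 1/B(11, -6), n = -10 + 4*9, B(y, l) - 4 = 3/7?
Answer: 7/806 ≈ 0.0086849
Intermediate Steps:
B(y, l) = 31/7 (B(y, l) = 4 + 3/7 = 31/7)
n = 26 (n = -10 + 36 = 26)
c = 7/31 (c = 1/(31/7) = 7/31 ≈ 0.22581)
c/n = (7/31)/26 = (7/31)*(1/26) = 7/806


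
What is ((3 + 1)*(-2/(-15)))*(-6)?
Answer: -16/5 ≈ -3.2000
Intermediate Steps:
((3 + 1)*(-2/(-15)))*(-6) = (4*(-2*(-1/15)))*(-6) = (4*(2/15))*(-6) = (8/15)*(-6) = -16/5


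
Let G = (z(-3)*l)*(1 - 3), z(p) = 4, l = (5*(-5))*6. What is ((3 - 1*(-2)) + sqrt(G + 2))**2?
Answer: (5 + sqrt(1202))**2 ≈ 1573.7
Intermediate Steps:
l = -150 (l = -25*6 = -150)
G = 1200 (G = (4*(-150))*(1 - 3) = -600*(-2) = 1200)
((3 - 1*(-2)) + sqrt(G + 2))**2 = ((3 - 1*(-2)) + sqrt(1200 + 2))**2 = ((3 + 2) + sqrt(1202))**2 = (5 + sqrt(1202))**2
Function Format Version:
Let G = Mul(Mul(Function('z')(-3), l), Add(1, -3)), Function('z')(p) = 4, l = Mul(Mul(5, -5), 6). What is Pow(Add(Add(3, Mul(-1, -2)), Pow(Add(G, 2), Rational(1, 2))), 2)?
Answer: Pow(Add(5, Pow(1202, Rational(1, 2))), 2) ≈ 1573.7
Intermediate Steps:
l = -150 (l = Mul(-25, 6) = -150)
G = 1200 (G = Mul(Mul(4, -150), Add(1, -3)) = Mul(-600, -2) = 1200)
Pow(Add(Add(3, Mul(-1, -2)), Pow(Add(G, 2), Rational(1, 2))), 2) = Pow(Add(Add(3, Mul(-1, -2)), Pow(Add(1200, 2), Rational(1, 2))), 2) = Pow(Add(Add(3, 2), Pow(1202, Rational(1, 2))), 2) = Pow(Add(5, Pow(1202, Rational(1, 2))), 2)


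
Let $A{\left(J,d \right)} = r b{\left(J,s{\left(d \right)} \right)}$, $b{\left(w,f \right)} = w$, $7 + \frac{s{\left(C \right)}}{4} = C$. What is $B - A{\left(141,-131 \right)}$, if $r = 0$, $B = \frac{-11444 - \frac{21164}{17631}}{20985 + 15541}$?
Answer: $- \frac{100895164}{321994953} \approx -0.31334$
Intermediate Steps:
$s{\left(C \right)} = -28 + 4 C$
$B = - \frac{100895164}{321994953}$ ($B = \frac{-11444 - \frac{21164}{17631}}{36526} = \left(-11444 - \frac{21164}{17631}\right) \frac{1}{36526} = \left(- \frac{201790328}{17631}\right) \frac{1}{36526} = - \frac{100895164}{321994953} \approx -0.31334$)
$A{\left(J,d \right)} = 0$ ($A{\left(J,d \right)} = 0 J = 0$)
$B - A{\left(141,-131 \right)} = - \frac{100895164}{321994953} - 0 = - \frac{100895164}{321994953} + 0 = - \frac{100895164}{321994953}$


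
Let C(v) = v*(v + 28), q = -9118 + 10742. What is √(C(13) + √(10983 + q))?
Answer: √(533 + √12607) ≈ 25.402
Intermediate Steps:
q = 1624
C(v) = v*(28 + v)
√(C(13) + √(10983 + q)) = √(13*(28 + 13) + √(10983 + 1624)) = √(13*41 + √12607) = √(533 + √12607)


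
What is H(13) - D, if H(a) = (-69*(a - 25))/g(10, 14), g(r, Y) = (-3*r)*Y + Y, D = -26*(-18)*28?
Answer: -2660526/203 ≈ -13106.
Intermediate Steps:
D = 13104 (D = 468*28 = 13104)
g(r, Y) = Y - 3*Y*r (g(r, Y) = -3*Y*r + Y = Y - 3*Y*r)
H(a) = -1725/406 + 69*a/406 (H(a) = (-69*(a - 25))/((14*(1 - 3*10))) = (-69*(-25 + a))/((14*(1 - 30))) = (1725 - 69*a)/((14*(-29))) = (1725 - 69*a)/(-406) = (1725 - 69*a)*(-1/406) = -1725/406 + 69*a/406)
H(13) - D = (-1725/406 + (69/406)*13) - 1*13104 = (-1725/406 + 897/406) - 13104 = -414/203 - 13104 = -2660526/203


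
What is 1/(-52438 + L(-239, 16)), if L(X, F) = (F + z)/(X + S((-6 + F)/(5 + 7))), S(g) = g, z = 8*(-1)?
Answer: -1429/74933950 ≈ -1.9070e-5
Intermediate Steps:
z = -8
L(X, F) = (-8 + F)/(-½ + X + F/12) (L(X, F) = (F - 8)/(X + (-6 + F)/(5 + 7)) = (-8 + F)/(X + (-6 + F)/12) = (-8 + F)/(X + (-6 + F)*(1/12)) = (-8 + F)/(X + (-½ + F/12)) = (-8 + F)/(-½ + X + F/12))
1/(-52438 + L(-239, 16)) = 1/(-52438 + 12*(-8 + 16)/(-6 + 16 + 12*(-239))) = 1/(-52438 + 12*8/(-6 + 16 - 2868)) = 1/(-52438 + 12*8/(-2858)) = 1/(-52438 + 12*(-1/2858)*8) = 1/(-52438 - 48/1429) = 1/(-74933950/1429) = -1429/74933950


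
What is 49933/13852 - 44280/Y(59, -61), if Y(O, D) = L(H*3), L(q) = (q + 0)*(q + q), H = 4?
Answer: -519953/3463 ≈ -150.15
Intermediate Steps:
L(q) = 2*q**2 (L(q) = q*(2*q) = 2*q**2)
Y(O, D) = 288 (Y(O, D) = 2*(4*3)**2 = 2*12**2 = 2*144 = 288)
49933/13852 - 44280/Y(59, -61) = 49933/13852 - 44280/288 = 49933*(1/13852) - 44280*1/288 = 49933/13852 - 615/4 = -519953/3463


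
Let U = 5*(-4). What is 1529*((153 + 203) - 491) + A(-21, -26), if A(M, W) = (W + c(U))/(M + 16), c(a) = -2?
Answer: -1032047/5 ≈ -2.0641e+5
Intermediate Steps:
U = -20
A(M, W) = (-2 + W)/(16 + M) (A(M, W) = (W - 2)/(M + 16) = (-2 + W)/(16 + M))
1529*((153 + 203) - 491) + A(-21, -26) = 1529*((153 + 203) - 491) + (-2 - 26)/(16 - 21) = 1529*(356 - 491) - 28/(-5) = 1529*(-135) - ⅕*(-28) = -206415 + 28/5 = -1032047/5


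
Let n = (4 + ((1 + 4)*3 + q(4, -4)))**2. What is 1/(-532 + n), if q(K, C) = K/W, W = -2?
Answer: -1/243 ≈ -0.0041152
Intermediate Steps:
q(K, C) = -K/2 (q(K, C) = K/(-2) = K*(-1/2) = -K/2)
n = 289 (n = (4 + ((1 + 4)*3 - 1/2*4))**2 = (4 + (5*3 - 2))**2 = (4 + (15 - 2))**2 = (4 + 13)**2 = 17**2 = 289)
1/(-532 + n) = 1/(-532 + 289) = 1/(-243) = -1/243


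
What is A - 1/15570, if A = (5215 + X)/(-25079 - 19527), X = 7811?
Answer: -101429713/347257710 ≈ -0.29209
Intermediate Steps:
A = -6513/22303 (A = (5215 + 7811)/(-25079 - 19527) = 13026/(-44606) = 13026*(-1/44606) = -6513/22303 ≈ -0.29202)
A - 1/15570 = -6513/22303 - 1/15570 = -101429713/347257710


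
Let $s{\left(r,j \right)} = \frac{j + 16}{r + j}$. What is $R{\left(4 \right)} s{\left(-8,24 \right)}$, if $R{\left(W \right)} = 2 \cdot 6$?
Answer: $30$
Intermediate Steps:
$s{\left(r,j \right)} = \frac{16 + j}{j + r}$
$R{\left(W \right)} = 12$
$R{\left(4 \right)} s{\left(-8,24 \right)} = 12 \frac{16 + 24}{24 - 8} = 12 \cdot \frac{1}{16} \cdot 40 = 12 \cdot \frac{5}{2} = 30$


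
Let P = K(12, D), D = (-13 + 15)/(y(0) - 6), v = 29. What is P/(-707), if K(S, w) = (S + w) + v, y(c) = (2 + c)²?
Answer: -40/707 ≈ -0.056577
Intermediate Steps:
D = -1 (D = (-13 + 15)/((2 + 0)² - 6) = 2/(2² - 6) = 2/(4 - 6) = 2/(-2) = 2*(-½) = -1)
K(S, w) = 29 + S + w (K(S, w) = (S + w) + 29 = 29 + S + w)
P = 40 (P = 29 + 12 - 1 = 40)
P/(-707) = 40/(-707) = 40*(-1/707) = -40/707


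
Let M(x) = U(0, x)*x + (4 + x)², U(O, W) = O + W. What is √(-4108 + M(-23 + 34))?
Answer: 3*I*√418 ≈ 61.335*I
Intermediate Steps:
M(x) = x² + (4 + x)² (M(x) = (0 + x)*x + (4 + x)² = x*x + (4 + x)² = x² + (4 + x)²)
√(-4108 + M(-23 + 34)) = √(-4108 + ((-23 + 34)² + (4 + (-23 + 34))²)) = √(-4108 + (11² + (4 + 11)²)) = √(-4108 + (121 + 15²)) = √(-4108 + (121 + 225)) = √(-4108 + 346) = √(-3762) = 3*I*√418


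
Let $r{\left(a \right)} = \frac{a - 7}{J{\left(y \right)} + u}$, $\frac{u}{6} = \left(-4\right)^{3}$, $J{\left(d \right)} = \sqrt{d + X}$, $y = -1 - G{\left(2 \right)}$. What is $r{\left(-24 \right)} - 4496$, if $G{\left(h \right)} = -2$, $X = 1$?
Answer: $- \frac{331470640}{73727} + \frac{31 \sqrt{2}}{147454} \approx -4495.9$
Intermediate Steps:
$y = 1$ ($y = -1 - -2 = -1 + 2 = 1$)
$J{\left(d \right)} = \sqrt{1 + d}$ ($J{\left(d \right)} = \sqrt{d + 1} = \sqrt{1 + d}$)
$u = -384$ ($u = 6 \left(-4\right)^{3} = 6 \left(-64\right) = -384$)
$r{\left(a \right)} = \frac{-7 + a}{-384 + \sqrt{2}}$ ($r{\left(a \right)} = \frac{a - 7}{\sqrt{1 + 1} - 384} = \frac{-7 + a}{\sqrt{2} - 384} = \frac{-7 + a}{-384 + \sqrt{2}}$)
$r{\left(-24 \right)} - 4496 = - \frac{-7 - 24}{384 - \sqrt{2}} - 4496 = \left(-1\right) \frac{1}{384 - \sqrt{2}} \left(-31\right) - 4496 = \frac{31}{384 - \sqrt{2}} - 4496 = -4496 + \frac{31}{384 - \sqrt{2}}$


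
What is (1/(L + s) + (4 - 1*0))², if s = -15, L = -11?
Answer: 10609/676 ≈ 15.694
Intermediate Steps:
(1/(L + s) + (4 - 1*0))² = (1/(-11 - 15) + (4 - 1*0))² = (1/(-26) + (4 + 0))² = (-1/26 + 4)² = (103/26)² = 10609/676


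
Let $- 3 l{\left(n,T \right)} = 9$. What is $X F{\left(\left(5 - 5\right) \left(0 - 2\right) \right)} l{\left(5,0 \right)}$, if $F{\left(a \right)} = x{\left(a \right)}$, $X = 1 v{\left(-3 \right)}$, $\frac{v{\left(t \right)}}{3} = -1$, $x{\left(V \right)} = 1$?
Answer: $9$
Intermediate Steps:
$l{\left(n,T \right)} = -3$ ($l{\left(n,T \right)} = \left(- \frac{1}{3}\right) 9 = -3$)
$v{\left(t \right)} = -3$ ($v{\left(t \right)} = 3 \left(-1\right) = -3$)
$X = -3$ ($X = 1 \left(-3\right) = -3$)
$F{\left(a \right)} = 1$
$X F{\left(\left(5 - 5\right) \left(0 - 2\right) \right)} l{\left(5,0 \right)} = \left(-3\right) 1 \left(-3\right) = \left(-3\right) \left(-3\right) = 9$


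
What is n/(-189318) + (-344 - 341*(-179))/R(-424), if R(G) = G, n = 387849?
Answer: -1942517331/13378472 ≈ -145.20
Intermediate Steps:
n/(-189318) + (-344 - 341*(-179))/R(-424) = 387849/(-189318) + (-344 - 341*(-179))/(-424) = 387849*(-1/189318) + (-344 + 61039)*(-1/424) = -129283/63106 + 60695*(-1/424) = -129283/63106 - 60695/424 = -1942517331/13378472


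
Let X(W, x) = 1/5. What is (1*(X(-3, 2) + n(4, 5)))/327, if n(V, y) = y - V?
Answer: 2/545 ≈ 0.0036697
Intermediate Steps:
X(W, x) = ⅕
(1*(X(-3, 2) + n(4, 5)))/327 = (1*(⅕ + (5 - 1*4)))/327 = (1*(⅕ + (5 - 4)))*(1/327) = (1*(⅕ + 1))*(1/327) = (1*(6/5))*(1/327) = (6/5)*(1/327) = 2/545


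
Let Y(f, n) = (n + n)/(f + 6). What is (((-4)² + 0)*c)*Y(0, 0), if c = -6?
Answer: 0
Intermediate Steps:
Y(f, n) = 2*n/(6 + f) (Y(f, n) = (2*n)/(6 + f) = 2*n/(6 + f))
(((-4)² + 0)*c)*Y(0, 0) = (((-4)² + 0)*(-6))*(2*0/(6 + 0)) = ((16 + 0)*(-6))*(2*0/6) = (16*(-6))*(2*0*(⅙)) = -96*0 = 0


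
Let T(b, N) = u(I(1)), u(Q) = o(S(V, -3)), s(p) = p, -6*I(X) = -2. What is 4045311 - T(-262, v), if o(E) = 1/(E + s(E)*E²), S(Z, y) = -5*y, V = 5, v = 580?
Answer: 13713604289/3390 ≈ 4.0453e+6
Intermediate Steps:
I(X) = ⅓ (I(X) = -⅙*(-2) = ⅓)
o(E) = 1/(E + E³) (o(E) = 1/(E + E*E²) = 1/(E + E³))
u(Q) = 1/3390 (u(Q) = 1/(-5*(-3) + (-5*(-3))³) = 1/(15 + 15³) = 1/(15 + 3375) = 1/3390)
T(b, N) = 1/3390
4045311 - T(-262, v) = 4045311 - 1*1/3390 = 4045311 - 1/3390 = 13713604289/3390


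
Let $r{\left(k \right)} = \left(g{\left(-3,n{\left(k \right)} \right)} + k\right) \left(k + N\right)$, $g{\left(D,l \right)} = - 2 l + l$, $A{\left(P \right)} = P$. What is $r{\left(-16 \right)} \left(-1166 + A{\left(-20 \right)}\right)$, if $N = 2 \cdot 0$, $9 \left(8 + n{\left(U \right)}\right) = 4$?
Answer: $- \frac{1442176}{9} \approx -1.6024 \cdot 10^{5}$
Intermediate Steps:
$n{\left(U \right)} = - \frac{68}{9}$ ($n{\left(U \right)} = -8 + \frac{1}{9} \cdot 4 = -8 + \frac{4}{9} = - \frac{68}{9}$)
$g{\left(D,l \right)} = - l$
$N = 0$
$r{\left(k \right)} = k \left(\frac{68}{9} + k\right)$ ($r{\left(k \right)} = \left(\left(-1\right) \left(- \frac{68}{9}\right) + k\right) \left(k + 0\right) = \left(\frac{68}{9} + k\right) k = k \left(\frac{68}{9} + k\right)$)
$r{\left(-16 \right)} \left(-1166 + A{\left(-20 \right)}\right) = \frac{1}{9} \left(-16\right) \left(68 + 9 \left(-16\right)\right) \left(-1166 - 20\right) = \frac{1}{9} \left(-16\right) \left(68 - 144\right) \left(-1186\right) = \frac{1}{9} \left(-16\right) \left(-76\right) \left(-1186\right) = \frac{1216}{9} \left(-1186\right) = - \frac{1442176}{9}$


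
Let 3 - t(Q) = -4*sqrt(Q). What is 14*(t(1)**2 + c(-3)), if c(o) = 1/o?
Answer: 2044/3 ≈ 681.33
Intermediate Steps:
t(Q) = 3 + 4*sqrt(Q) (t(Q) = 3 - (-4)*sqrt(Q) = 3 + 4*sqrt(Q))
14*(t(1)**2 + c(-3)) = 14*((3 + 4*sqrt(1))**2 + 1/(-3)) = 14*((3 + 4*1)**2 - 1/3) = 14*((3 + 4)**2 - 1/3) = 14*(7**2 - 1/3) = 14*(49 - 1/3) = 14*(146/3) = 2044/3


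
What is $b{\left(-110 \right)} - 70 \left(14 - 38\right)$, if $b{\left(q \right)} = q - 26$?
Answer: $1544$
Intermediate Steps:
$b{\left(q \right)} = -26 + q$ ($b{\left(q \right)} = q - 26 = -26 + q$)
$b{\left(-110 \right)} - 70 \left(14 - 38\right) = \left(-26 - 110\right) - 70 \left(14 - 38\right) = -136 - 70 \left(-24\right) = -136 - -1680 = -136 + 1680 = 1544$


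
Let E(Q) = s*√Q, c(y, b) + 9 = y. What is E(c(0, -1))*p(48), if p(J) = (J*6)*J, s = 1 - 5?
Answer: -165888*I ≈ -1.6589e+5*I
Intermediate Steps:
s = -4
c(y, b) = -9 + y
E(Q) = -4*√Q
p(J) = 6*J² (p(J) = (6*J)*J = 6*J²)
E(c(0, -1))*p(48) = (-4*√(-9 + 0))*(6*48²) = (-12*I)*(6*2304) = -12*I*13824 = -165888*I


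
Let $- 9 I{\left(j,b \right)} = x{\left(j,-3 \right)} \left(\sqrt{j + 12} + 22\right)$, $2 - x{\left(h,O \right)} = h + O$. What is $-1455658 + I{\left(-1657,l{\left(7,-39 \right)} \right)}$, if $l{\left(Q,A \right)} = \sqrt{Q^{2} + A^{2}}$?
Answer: $- \frac{4379162}{3} - \frac{554 i \sqrt{1645}}{3} \approx -1.4597 \cdot 10^{6} - 7489.8 i$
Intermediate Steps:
$x{\left(h,O \right)} = 2 - O - h$ ($x{\left(h,O \right)} = 2 - \left(h + O\right) = 2 - \left(O + h\right) = 2 - O - h$)
$l{\left(Q,A \right)} = \sqrt{A^{2} + Q^{2}}$
$I{\left(j,b \right)} = - \frac{\left(5 - j\right) \left(22 + \sqrt{12 + j}\right)}{9}$ ($I{\left(j,b \right)} = - \frac{\left(2 - -3 - j\right) \left(\sqrt{j + 12} + 22\right)}{9} = - \frac{\left(2 + 3 - j\right) \left(\sqrt{12 + j} + 22\right)}{9} = - \frac{\left(5 - j\right) \left(22 + \sqrt{12 + j}\right)}{9}$)
$-1455658 + I{\left(-1657,l{\left(7,-39 \right)} \right)} = -1455658 + \frac{\left(-5 - 1657\right) \left(22 + \sqrt{12 - 1657}\right)}{9} = -1455658 + \frac{1}{9} \left(-1662\right) \left(22 + \sqrt{-1645}\right) = -1455658 + \frac{1}{9} \left(-1662\right) \left(22 + i \sqrt{1645}\right) = -1455658 - \left(\frac{12188}{3} + \frac{554 i \sqrt{1645}}{3}\right) = - \frac{4379162}{3} - \frac{554 i \sqrt{1645}}{3}$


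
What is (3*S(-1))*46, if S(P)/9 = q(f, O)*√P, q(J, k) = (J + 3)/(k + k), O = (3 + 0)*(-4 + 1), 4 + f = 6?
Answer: -345*I ≈ -345.0*I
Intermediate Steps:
f = 2 (f = -4 + 6 = 2)
O = -9 (O = 3*(-3) = -9)
q(J, k) = (3 + J)/(2*k) (q(J, k) = (3 + J)/((2*k)) = (3 + J)*(1/(2*k)) = (3 + J)/(2*k))
S(P) = -5*√P/2 (S(P) = 9*(((½)*(3 + 2)/(-9))*√P) = 9*(((½)*(-⅑)*5)*√P) = 9*(-5*√P/18) = -5*√P/2)
(3*S(-1))*46 = (3*(-5*I/2))*46 = -15*I/2*46 = -345*I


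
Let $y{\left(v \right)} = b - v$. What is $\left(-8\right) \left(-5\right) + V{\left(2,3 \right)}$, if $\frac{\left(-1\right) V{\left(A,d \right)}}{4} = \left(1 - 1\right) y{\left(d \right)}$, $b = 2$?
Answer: $40$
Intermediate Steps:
$y{\left(v \right)} = 2 - v$
$V{\left(A,d \right)} = 0$ ($V{\left(A,d \right)} = - 4 \left(1 - 1\right) \left(2 - d\right) = - 4 \cdot 0 \left(2 - d\right) = \left(-4\right) 0 = 0$)
$\left(-8\right) \left(-5\right) + V{\left(2,3 \right)} = \left(-8\right) \left(-5\right) + 0 = 40 + 0 = 40$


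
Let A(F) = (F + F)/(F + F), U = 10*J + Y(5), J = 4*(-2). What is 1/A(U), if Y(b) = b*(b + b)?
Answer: 1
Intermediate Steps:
J = -8
Y(b) = 2*b² (Y(b) = b*(2*b) = 2*b²)
U = -30 (U = 10*(-8) + 2*5² = -80 + 2*25 = -80 + 50 = -30)
A(F) = 1 (A(F) = (2*F)/((2*F)) = (2*F)*(1/(2*F)) = 1)
1/A(U) = 1/1 = 1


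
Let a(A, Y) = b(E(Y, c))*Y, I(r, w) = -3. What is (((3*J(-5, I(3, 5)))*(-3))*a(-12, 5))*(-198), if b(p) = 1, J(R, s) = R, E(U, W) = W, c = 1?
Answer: -44550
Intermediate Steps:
a(A, Y) = Y (a(A, Y) = 1*Y = Y)
(((3*J(-5, I(3, 5)))*(-3))*a(-12, 5))*(-198) = (((3*(-5))*(-3))*5)*(-198) = (-15*(-3)*5)*(-198) = (45*5)*(-198) = 225*(-198) = -44550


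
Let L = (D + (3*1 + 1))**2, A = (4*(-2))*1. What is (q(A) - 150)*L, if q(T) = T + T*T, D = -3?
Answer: -94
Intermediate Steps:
A = -8 (A = -8*1 = -8)
L = 1 (L = (-3 + (3*1 + 1))**2 = (-3 + (3 + 1))**2 = (-3 + 4)**2 = 1**2 = 1)
q(T) = T + T**2
(q(A) - 150)*L = (-8*(1 - 8) - 150)*1 = (-8*(-7) - 150)*1 = (56 - 150)*1 = -94*1 = -94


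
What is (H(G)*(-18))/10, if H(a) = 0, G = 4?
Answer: 0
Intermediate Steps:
(H(G)*(-18))/10 = (0*(-18))/10 = 0*(⅒) = 0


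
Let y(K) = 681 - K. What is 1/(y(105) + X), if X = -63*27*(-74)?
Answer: 1/126450 ≈ 7.9083e-6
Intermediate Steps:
X = 125874 (X = -1701*(-74) = 125874)
1/(y(105) + X) = 1/((681 - 1*105) + 125874) = 1/((681 - 105) + 125874) = 1/(576 + 125874) = 1/126450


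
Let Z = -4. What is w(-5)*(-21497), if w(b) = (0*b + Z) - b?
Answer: -21497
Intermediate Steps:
w(b) = -4 - b (w(b) = (0*b - 4) - b = (0 - 4) - b = -4 - b)
w(-5)*(-21497) = (-4 - 1*(-5))*(-21497) = (-4 + 5)*(-21497) = 1*(-21497) = -21497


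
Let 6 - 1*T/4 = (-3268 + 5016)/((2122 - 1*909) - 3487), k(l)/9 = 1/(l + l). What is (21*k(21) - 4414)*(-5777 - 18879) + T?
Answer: 123615389368/1137 ≈ 1.0872e+8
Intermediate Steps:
k(l) = 9/(2*l) (k(l) = 9/(l + l) = 9/((2*l)) = 9*(1/(2*l)) = 9/(2*l))
T = 30784/1137 (T = 24 - 4*(-3268 + 5016)/((2122 - 1*909) - 3487) = 24 - 6992/((2122 - 909) - 3487) = 24 - 6992/(1213 - 3487) = 24 - 6992/(-2274) = 24 - 6992*(-1)/2274 = 24 - 4*(-874/1137) = 24 + 3496/1137 = 30784/1137 ≈ 27.075)
(21*k(21) - 4414)*(-5777 - 18879) + T = (21*((9/2)/21) - 4414)*(-5777 - 18879) + 30784/1137 = (21*((9/2)*(1/21)) - 4414)*(-24656) + 30784/1137 = (21*(3/14) - 4414)*(-24656) + 30784/1137 = (9/2 - 4414)*(-24656) + 30784/1137 = -8819/2*(-24656) + 30784/1137 = 108720632 + 30784/1137 = 123615389368/1137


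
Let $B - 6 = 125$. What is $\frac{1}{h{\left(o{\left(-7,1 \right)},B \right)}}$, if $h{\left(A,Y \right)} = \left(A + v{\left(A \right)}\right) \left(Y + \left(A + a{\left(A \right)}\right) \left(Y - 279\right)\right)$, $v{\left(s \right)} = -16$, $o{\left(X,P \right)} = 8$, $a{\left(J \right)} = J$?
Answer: $\frac{1}{17896} \approx 5.5878 \cdot 10^{-5}$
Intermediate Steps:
$B = 131$ ($B = 6 + 125 = 131$)
$h{\left(A,Y \right)} = \left(-16 + A\right) \left(Y + 2 A \left(-279 + Y\right)\right)$ ($h{\left(A,Y \right)} = \left(A - 16\right) \left(Y + \left(A + A\right) \left(Y - 279\right)\right) = \left(-16 + A\right) \left(Y + 2 A \left(-279 + Y\right)\right)$)
$\frac{1}{h{\left(o{\left(-7,1 \right)},B \right)}} = \frac{1}{- 558 \cdot 8^{2} - 2096 + 8928 \cdot 8 - 248 \cdot 131 + 2 \cdot 131 \cdot 8^{2}} = \frac{1}{\left(-558\right) 64 - 2096 + 71424 - 32488 + 2 \cdot 131 \cdot 64} = \frac{1}{-35712 - 2096 + 71424 - 32488 + 16768} = \frac{1}{17896}$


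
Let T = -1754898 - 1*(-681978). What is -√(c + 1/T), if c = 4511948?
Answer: -√1298490499133688570/536460 ≈ -2124.1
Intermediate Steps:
T = -1072920 (T = -1754898 + 681978 = -1072920)
-√(c + 1/T) = -√(4511948 + 1/(-1072920)) = -√(4511948 - 1/1072920) = -√(4840959248159/1072920) = -√1298490499133688570/536460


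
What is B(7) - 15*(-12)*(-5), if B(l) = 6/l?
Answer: -6294/7 ≈ -899.14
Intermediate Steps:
B(7) - 15*(-12)*(-5) = 6/7 - 15*(-12)*(-5) = 6*(⅐) - (-180)*(-5) = 6/7 - 1*900 = 6/7 - 900 = -6294/7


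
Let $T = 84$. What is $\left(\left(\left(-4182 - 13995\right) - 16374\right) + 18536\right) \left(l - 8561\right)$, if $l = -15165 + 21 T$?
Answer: $351721430$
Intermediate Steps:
$l = -13401$ ($l = -15165 + 21 \cdot 84 = -15165 + 1764 = -13401$)
$\left(\left(\left(-4182 - 13995\right) - 16374\right) + 18536\right) \left(l - 8561\right) = \left(\left(\left(-4182 - 13995\right) - 16374\right) + 18536\right) \left(-13401 - 8561\right) = \left(\left(-18177 - 16374\right) + 18536\right) \left(-21962\right) = \left(-34551 + 18536\right) \left(-21962\right) = \left(-16015\right) \left(-21962\right) = 351721430$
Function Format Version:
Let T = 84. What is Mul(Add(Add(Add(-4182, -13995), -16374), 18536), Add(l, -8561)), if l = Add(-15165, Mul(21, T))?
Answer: 351721430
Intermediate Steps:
l = -13401 (l = Add(-15165, Mul(21, 84)) = Add(-15165, 1764) = -13401)
Mul(Add(Add(Add(-4182, -13995), -16374), 18536), Add(l, -8561)) = Mul(Add(Add(Add(-4182, -13995), -16374), 18536), Add(-13401, -8561)) = Mul(Add(Add(-18177, -16374), 18536), -21962) = Mul(Add(-34551, 18536), -21962) = Mul(-16015, -21962) = 351721430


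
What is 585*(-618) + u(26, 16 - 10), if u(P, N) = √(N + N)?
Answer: -361530 + 2*√3 ≈ -3.6153e+5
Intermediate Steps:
u(P, N) = √2*√N (u(P, N) = √(2*N) = √2*√N)
585*(-618) + u(26, 16 - 10) = 585*(-618) + √2*√(16 - 10) = -361530 + √2*√6 = -361530 + 2*√3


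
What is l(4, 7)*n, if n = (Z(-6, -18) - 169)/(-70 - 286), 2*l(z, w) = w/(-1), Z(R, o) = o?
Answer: -1309/712 ≈ -1.8385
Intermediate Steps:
l(z, w) = -w/2 (l(z, w) = (w/(-1))/2 = (w*(-1))/2 = (-w)/2 = -w/2)
n = 187/356 (n = (-18 - 169)/(-70 - 286) = -187/(-356) = -187*(-1/356) = 187/356 ≈ 0.52528)
l(4, 7)*n = -½*7*(187/356) = -7/2*187/356 = -1309/712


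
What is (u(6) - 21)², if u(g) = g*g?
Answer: 225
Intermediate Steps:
u(g) = g²
(u(6) - 21)² = (6² - 21)² = (36 - 21)² = 15² = 225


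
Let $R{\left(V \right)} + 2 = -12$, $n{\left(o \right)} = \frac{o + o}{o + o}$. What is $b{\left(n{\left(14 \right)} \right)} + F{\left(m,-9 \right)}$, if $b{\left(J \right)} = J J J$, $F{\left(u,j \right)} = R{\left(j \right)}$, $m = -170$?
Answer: $-13$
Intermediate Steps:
$n{\left(o \right)} = 1$ ($n{\left(o \right)} = \frac{2 o}{2 o} = 2 o \frac{1}{2 o} = 1$)
$R{\left(V \right)} = -14$ ($R{\left(V \right)} = -2 - 12 = -14$)
$F{\left(u,j \right)} = -14$
$b{\left(J \right)} = J^{3}$ ($b{\left(J \right)} = J^{2} J = J^{3}$)
$b{\left(n{\left(14 \right)} \right)} + F{\left(m,-9 \right)} = 1^{3} - 14 = 1 - 14 = -13$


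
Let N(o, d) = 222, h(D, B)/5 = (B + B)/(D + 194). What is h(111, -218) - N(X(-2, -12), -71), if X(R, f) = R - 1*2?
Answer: -13978/61 ≈ -229.15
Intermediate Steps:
X(R, f) = -2 + R (X(R, f) = R - 2 = -2 + R)
h(D, B) = 10*B/(194 + D) (h(D, B) = 5*((B + B)/(D + 194)) = 5*((2*B)/(194 + D)) = 5*(2*B/(194 + D)) = 10*B/(194 + D))
h(111, -218) - N(X(-2, -12), -71) = 10*(-218)/(194 + 111) - 1*222 = 10*(-218)/305 - 222 = 10*(-218)*(1/305) - 222 = -436/61 - 222 = -13978/61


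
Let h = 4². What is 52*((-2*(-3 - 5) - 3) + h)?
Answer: 1508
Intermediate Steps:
h = 16
52*((-2*(-3 - 5) - 3) + h) = 52*((-2*(-3 - 5) - 3) + 16) = 52*((-2*(-8) - 3) + 16) = 52*((16 - 3) + 16) = 52*(13 + 16) = 52*29 = 1508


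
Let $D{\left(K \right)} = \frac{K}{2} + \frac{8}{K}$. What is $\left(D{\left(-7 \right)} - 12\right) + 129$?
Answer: $\frac{1573}{14} \approx 112.36$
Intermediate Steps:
$D{\left(K \right)} = \frac{K}{2} + \frac{8}{K}$ ($D{\left(K \right)} = K \frac{1}{2} + \frac{8}{K} = \frac{K}{2} + \frac{8}{K}$)
$\left(D{\left(-7 \right)} - 12\right) + 129 = \left(\left(\frac{1}{2} \left(-7\right) + \frac{8}{-7}\right) - 12\right) + 129 = \left(\left(- \frac{7}{2} + 8 \left(- \frac{1}{7}\right)\right) - 12\right) + 129 = \left(\left(- \frac{7}{2} - \frac{8}{7}\right) - 12\right) + 129 = \left(- \frac{65}{14} - 12\right) + 129 = - \frac{233}{14} + 129 = \frac{1573}{14}$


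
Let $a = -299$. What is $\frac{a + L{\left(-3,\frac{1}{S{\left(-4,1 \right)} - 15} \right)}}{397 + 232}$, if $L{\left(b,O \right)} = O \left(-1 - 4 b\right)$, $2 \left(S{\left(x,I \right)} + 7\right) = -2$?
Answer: $- \frac{6888}{14467} \approx -0.47612$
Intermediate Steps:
$S{\left(x,I \right)} = -8$ ($S{\left(x,I \right)} = -7 + \frac{1}{2} \left(-2\right) = -7 - 1 = -8$)
$\frac{a + L{\left(-3,\frac{1}{S{\left(-4,1 \right)} - 15} \right)}}{397 + 232} = \frac{-299 - \frac{1 + 4 \left(-3\right)}{-8 - 15}}{397 + 232} = \frac{-299 - \frac{1 - 12}{-23}}{629} = \left(-299 - \left(- \frac{1}{23}\right) \left(-11\right)\right) \frac{1}{629} = \left(-299 - \frac{11}{23}\right) \frac{1}{629} = \left(- \frac{6888}{23}\right) \frac{1}{629} = - \frac{6888}{14467}$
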